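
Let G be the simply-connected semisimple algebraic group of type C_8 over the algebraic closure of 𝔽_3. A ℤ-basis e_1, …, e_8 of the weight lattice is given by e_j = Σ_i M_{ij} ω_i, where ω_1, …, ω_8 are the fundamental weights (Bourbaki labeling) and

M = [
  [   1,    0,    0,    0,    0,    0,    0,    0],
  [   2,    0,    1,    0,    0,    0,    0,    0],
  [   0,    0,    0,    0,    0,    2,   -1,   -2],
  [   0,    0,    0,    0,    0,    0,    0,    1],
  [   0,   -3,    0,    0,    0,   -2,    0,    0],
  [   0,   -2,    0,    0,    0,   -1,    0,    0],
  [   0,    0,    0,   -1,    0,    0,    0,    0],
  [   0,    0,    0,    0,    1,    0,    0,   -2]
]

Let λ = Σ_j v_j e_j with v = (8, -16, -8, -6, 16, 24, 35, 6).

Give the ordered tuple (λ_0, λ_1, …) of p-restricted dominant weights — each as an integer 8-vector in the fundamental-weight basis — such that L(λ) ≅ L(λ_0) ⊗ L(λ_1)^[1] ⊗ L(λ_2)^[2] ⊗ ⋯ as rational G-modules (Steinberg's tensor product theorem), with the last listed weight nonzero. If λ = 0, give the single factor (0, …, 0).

((2, 2, 1, 0, 0, 2, 0, 1), (2, 2, 0, 2, 0, 2, 2, 1))

Change of basis e → ω: c = M·v where v = (8, -16, -8, -6, 16, 24, 35, 6):
  c_1 = 1*8 + 0*-16 + 0*-8 + 0*-6 + 0*16 + 0*24 + 0*35 + 0*6 = 8
  c_2 = 2*8 + 0*-16 + 1*-8 + 0*-6 + 0*16 + 0*24 + 0*35 + 0*6 = 8
  c_3 = 0*8 + 0*-16 + 0*-8 + 0*-6 + 0*16 + 2*24 + -1*35 + -2*6 = 1
  c_4 = 0*8 + 0*-16 + 0*-8 + 0*-6 + 0*16 + 0*24 + 0*35 + 1*6 = 6
  c_5 = 0*8 + -3*-16 + 0*-8 + 0*-6 + 0*16 + -2*24 + 0*35 + 0*6 = 0
  c_6 = 0*8 + -2*-16 + 0*-8 + 0*-6 + 0*16 + -1*24 + 0*35 + 0*6 = 8
  c_7 = 0*8 + 0*-16 + 0*-8 + -1*-6 + 0*16 + 0*24 + 0*35 + 0*6 = 6
  c_8 = 0*8 + 0*-16 + 0*-8 + 0*-6 + 1*16 + 0*24 + 0*35 + -2*6 = 4
Expand coordinatewise in base 3:
  c_1 = 8 = 2·3^0 + 2·3^1
  c_2 = 8 = 2·3^0 + 2·3^1
  c_3 = 1 = 1·3^0
  c_4 = 6 = 0·3^0 + 2·3^1
  c_5 = 0
  c_6 = 8 = 2·3^0 + 2·3^1
  c_7 = 6 = 0·3^0 + 2·3^1
  c_8 = 4 = 1·3^0 + 1·3^1
Factor λ_0 = (2, 2, 1, 0, 0, 2, 0, 1)
Factor λ_1 = (2, 2, 0, 2, 0, 2, 2, 1)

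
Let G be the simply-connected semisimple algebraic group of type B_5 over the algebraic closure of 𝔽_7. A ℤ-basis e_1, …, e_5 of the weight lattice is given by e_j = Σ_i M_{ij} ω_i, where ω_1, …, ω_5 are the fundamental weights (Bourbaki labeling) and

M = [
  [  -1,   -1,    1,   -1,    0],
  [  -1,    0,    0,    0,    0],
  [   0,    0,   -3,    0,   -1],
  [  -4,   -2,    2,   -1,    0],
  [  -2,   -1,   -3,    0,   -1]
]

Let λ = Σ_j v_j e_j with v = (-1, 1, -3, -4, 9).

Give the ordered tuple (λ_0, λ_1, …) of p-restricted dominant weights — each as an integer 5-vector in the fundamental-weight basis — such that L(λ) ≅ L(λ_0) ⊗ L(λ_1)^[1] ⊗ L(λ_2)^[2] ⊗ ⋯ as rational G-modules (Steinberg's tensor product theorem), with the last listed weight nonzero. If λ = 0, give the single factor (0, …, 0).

((1, 1, 0, 0, 1),)

Converting to the ω-basis (c_i = row i of M dotted with v = (-1, 1, -3, -4, 9)):
  c_1 = (-1)·(-1) + (-1)·(1) + (1)·(-3) + (-1)·(-4) + 0·9 = 1
  c_2 = (-1)·(-1) + 0·1 + (0)·(-3) + (0)·(-4) + 0·9 = 1
  c_3 = (0)·(-1) + 0·1 + (-3)·(-3) + (0)·(-4) + (-1)·(9) = 0
  c_4 = (-4)·(-1) + (-2)·(1) + (2)·(-3) + (-1)·(-4) + 0·9 = 0
  c_5 = (-2)·(-1) + (-1)·(1) + (-3)·(-3) + (0)·(-4) + (-1)·(9) = 1
Base-7 expansion of each c_i:
  c_1 = 1 = 1·7^0
  c_2 = 1 = 1·7^0
  c_3 = 0
  c_4 = 0
  c_5 = 1 = 1·7^0
p-restricted factor λ_0 = (1, 1, 0, 0, 1)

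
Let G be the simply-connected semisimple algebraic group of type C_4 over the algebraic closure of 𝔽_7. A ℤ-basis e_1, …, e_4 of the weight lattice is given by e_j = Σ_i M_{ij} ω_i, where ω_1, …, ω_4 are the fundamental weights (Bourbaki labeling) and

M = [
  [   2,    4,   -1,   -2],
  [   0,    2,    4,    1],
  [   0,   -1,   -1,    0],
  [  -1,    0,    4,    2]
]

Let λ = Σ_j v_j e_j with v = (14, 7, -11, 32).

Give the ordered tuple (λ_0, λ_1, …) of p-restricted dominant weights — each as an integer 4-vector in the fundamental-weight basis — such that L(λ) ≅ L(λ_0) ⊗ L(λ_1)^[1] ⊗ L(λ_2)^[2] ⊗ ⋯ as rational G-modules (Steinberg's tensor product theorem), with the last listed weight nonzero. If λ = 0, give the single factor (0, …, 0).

Converting to the ω-basis (c_i = row i of M dotted with v = (14, 7, -11, 32)):
  c_1 = 2*14 + 4*7 + -1*-11 + -2*32 = 3
  c_2 = 0*14 + 2*7 + 4*-11 + 1*32 = 2
  c_3 = 0*14 + -1*7 + -1*-11 + 0*32 = 4
  c_4 = -1*14 + 0*7 + 4*-11 + 2*32 = 6
p = 7; digits c_i = Σ_j d_{ij}·7^j, 0 ≤ d_{ij} < 7:
  c_1 = 3 = 3·7^0
  c_2 = 2 = 2·7^0
  c_3 = 4 = 4·7^0
  c_4 = 6 = 6·7^0
Factor λ_0 = (3, 2, 4, 6)

((3, 2, 4, 6),)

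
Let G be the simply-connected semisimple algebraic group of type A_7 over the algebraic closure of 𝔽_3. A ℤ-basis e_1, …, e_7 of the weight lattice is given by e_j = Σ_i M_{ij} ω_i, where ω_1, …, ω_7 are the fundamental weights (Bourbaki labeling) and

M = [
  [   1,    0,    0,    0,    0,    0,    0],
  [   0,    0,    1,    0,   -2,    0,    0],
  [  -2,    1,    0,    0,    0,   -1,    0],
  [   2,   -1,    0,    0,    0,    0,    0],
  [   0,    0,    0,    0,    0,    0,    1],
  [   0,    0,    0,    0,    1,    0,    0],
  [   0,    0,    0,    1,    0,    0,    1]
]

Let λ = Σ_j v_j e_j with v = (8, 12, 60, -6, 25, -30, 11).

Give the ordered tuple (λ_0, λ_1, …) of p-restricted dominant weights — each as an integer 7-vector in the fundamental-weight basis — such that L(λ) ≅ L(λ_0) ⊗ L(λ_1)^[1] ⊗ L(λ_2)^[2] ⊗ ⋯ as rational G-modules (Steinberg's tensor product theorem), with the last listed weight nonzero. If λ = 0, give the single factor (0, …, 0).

((2, 1, 2, 1, 2, 1, 2), (2, 0, 2, 1, 0, 2, 1), (0, 1, 2, 0, 1, 2, 0))

Converting to the ω-basis (c_i = row i of M dotted with v = (8, 12, 60, -6, 25, -30, 11)):
  c_1 = 1*8 + 0*12 + 0*60 + 0*-6 + 0*25 + 0*-30 + 0*11 = 8
  c_2 = 0*8 + 0*12 + 1*60 + 0*-6 + -2*25 + 0*-30 + 0*11 = 10
  c_3 = -2*8 + 1*12 + 0*60 + 0*-6 + 0*25 + -1*-30 + 0*11 = 26
  c_4 = 2*8 + -1*12 + 0*60 + 0*-6 + 0*25 + 0*-30 + 0*11 = 4
  c_5 = 0*8 + 0*12 + 0*60 + 0*-6 + 0*25 + 0*-30 + 1*11 = 11
  c_6 = 0*8 + 0*12 + 0*60 + 0*-6 + 1*25 + 0*-30 + 0*11 = 25
  c_7 = 0*8 + 0*12 + 0*60 + 1*-6 + 0*25 + 0*-30 + 1*11 = 5
Expand coordinatewise in base 3:
  c_1 = 8 = 2·3^0 + 2·3^1
  c_2 = 10 = 1·3^0 + 0·3^1 + 1·3^2
  c_3 = 26 = 2·3^0 + 2·3^1 + 2·3^2
  c_4 = 4 = 1·3^0 + 1·3^1
  c_5 = 11 = 2·3^0 + 0·3^1 + 1·3^2
  c_6 = 25 = 1·3^0 + 2·3^1 + 2·3^2
  c_7 = 5 = 2·3^0 + 1·3^1
λ_0 = (2, 1, 2, 1, 2, 1, 2)
λ_1 = (2, 0, 2, 1, 0, 2, 1)
λ_2 = (0, 1, 2, 0, 1, 2, 0)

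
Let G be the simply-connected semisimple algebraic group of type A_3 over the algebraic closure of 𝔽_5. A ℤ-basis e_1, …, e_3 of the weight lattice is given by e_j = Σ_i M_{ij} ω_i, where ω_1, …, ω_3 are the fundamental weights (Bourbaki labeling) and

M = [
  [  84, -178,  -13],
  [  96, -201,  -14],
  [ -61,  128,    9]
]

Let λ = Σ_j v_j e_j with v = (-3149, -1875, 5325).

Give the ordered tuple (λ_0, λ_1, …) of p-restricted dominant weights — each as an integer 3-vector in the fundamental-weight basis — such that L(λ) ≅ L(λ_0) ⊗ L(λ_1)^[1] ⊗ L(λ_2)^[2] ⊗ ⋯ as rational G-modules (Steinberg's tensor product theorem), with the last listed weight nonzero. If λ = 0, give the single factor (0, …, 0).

In the fundamental-weight basis, λ has coordinates c = M·v (v = (-3149, -1875, 5325)):
  c_1 = (84)·(-3149) + (-178)·(-1875) + (-13)·(5325) = 9
  c_2 = (96)·(-3149) + (-201)·(-1875) + (-14)·(5325) = 21
  c_3 = (-61)·(-3149) + (128)·(-1875) + 9·5325 = 14
Base-5 expansion of each c_i:
  c_1 = 9 = 4·5^0 + 1·5^1
  c_2 = 21 = 1·5^0 + 4·5^1
  c_3 = 14 = 4·5^0 + 2·5^1
λ_0 = (4, 1, 4)
λ_1 = (1, 4, 2)

((4, 1, 4), (1, 4, 2))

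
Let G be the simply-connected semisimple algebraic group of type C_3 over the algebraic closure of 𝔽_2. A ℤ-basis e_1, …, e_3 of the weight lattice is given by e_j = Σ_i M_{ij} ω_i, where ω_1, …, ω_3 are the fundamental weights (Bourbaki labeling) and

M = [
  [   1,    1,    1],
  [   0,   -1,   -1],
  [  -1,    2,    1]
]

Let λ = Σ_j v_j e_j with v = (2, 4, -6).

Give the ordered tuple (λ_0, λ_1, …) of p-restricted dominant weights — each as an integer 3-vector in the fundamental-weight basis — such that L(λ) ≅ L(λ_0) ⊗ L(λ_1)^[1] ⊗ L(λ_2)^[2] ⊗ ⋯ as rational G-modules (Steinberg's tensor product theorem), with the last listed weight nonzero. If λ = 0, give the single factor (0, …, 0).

Converting to the ω-basis (c_i = row i of M dotted with v = (2, 4, -6)):
  c_1 = (1)·(2) + (1)·(4) + (1)·(-6) = 0
  c_2 = (0)·(2) + (-1)·(4) + (-1)·(-6) = 2
  c_3 = (-1)·(2) + (2)·(4) + (1)·(-6) = 0
Writing each c_i in base p = 2:
  c_1 = 0
  c_2 = 2 = 0·2^0 + 1·2^1
  c_3 = 0
λ_0 = (0, 0, 0)
λ_1 = (0, 1, 0)

((0, 0, 0), (0, 1, 0))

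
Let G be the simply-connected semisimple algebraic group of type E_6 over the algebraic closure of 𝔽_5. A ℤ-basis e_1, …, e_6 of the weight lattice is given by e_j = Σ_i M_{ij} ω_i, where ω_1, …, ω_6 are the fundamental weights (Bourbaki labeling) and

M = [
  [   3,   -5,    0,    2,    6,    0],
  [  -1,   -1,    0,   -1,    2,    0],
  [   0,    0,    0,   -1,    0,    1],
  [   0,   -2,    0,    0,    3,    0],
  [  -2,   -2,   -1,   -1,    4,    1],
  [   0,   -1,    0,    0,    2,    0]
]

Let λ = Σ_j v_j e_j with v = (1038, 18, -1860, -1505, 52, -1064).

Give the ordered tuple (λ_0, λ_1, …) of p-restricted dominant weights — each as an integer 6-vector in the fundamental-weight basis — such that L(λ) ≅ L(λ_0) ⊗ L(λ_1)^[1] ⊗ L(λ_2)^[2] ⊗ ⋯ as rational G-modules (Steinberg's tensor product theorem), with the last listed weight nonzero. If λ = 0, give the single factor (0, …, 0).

((1, 3, 1, 0, 2, 1), (0, 0, 3, 4, 4, 2), (3, 2, 2, 4, 0, 3), (2, 4, 3, 0, 3, 0))

In the fundamental-weight basis, λ has coordinates c = M·v (v = (1038, 18, -1860, -1505, 52, -1064)):
  c_1 = (3)·(1038) + (-5)·(18) + (0)·(-1860) + (2)·(-1505) + (6)·(52) + (0)·(-1064) = 326
  c_2 = (-1)·(1038) + (-1)·(18) + (0)·(-1860) + (-1)·(-1505) + (2)·(52) + (0)·(-1064) = 553
  c_3 = (0)·(1038) + (0)·(18) + (0)·(-1860) + (-1)·(-1505) + (0)·(52) + (1)·(-1064) = 441
  c_4 = (0)·(1038) + (-2)·(18) + (0)·(-1860) + (0)·(-1505) + (3)·(52) + (0)·(-1064) = 120
  c_5 = (-2)·(1038) + (-2)·(18) + (-1)·(-1860) + (-1)·(-1505) + (4)·(52) + (1)·(-1064) = 397
  c_6 = (0)·(1038) + (-1)·(18) + (0)·(-1860) + (0)·(-1505) + (2)·(52) + (0)·(-1064) = 86
Base-5 expansion of each c_i:
  c_1 = 326 = 1·5^0 + 0·5^1 + 3·5^2 + 2·5^3
  c_2 = 553 = 3·5^0 + 0·5^1 + 2·5^2 + 4·5^3
  c_3 = 441 = 1·5^0 + 3·5^1 + 2·5^2 + 3·5^3
  c_4 = 120 = 0·5^0 + 4·5^1 + 4·5^2
  c_5 = 397 = 2·5^0 + 4·5^1 + 0·5^2 + 3·5^3
  c_6 = 86 = 1·5^0 + 2·5^1 + 3·5^2
p-restricted factor λ_0 = (1, 3, 1, 0, 2, 1)
p-restricted factor λ_1 = (0, 0, 3, 4, 4, 2)
p-restricted factor λ_2 = (3, 2, 2, 4, 0, 3)
p-restricted factor λ_3 = (2, 4, 3, 0, 3, 0)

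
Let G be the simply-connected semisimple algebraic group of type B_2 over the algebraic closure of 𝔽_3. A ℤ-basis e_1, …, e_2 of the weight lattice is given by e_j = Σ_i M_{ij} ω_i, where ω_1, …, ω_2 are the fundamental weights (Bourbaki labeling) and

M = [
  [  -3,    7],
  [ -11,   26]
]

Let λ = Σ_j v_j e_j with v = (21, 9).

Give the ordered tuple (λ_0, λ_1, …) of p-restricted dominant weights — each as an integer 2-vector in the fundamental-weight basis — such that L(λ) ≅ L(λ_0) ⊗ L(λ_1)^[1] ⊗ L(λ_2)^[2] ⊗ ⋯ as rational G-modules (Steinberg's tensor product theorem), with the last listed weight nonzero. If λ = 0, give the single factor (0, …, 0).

In the fundamental-weight basis, λ has coordinates c = M·v (v = (21, 9)):
  c_1 = -3*21 + 7*9 = 0
  c_2 = -11*21 + 26*9 = 3
p = 3; digits c_i = Σ_j d_{ij}·3^j, 0 ≤ d_{ij} < 3:
  c_1 = 0
  c_2 = 3 = 0·3^0 + 1·3^1
p-restricted factor λ_0 = (0, 0)
p-restricted factor λ_1 = (0, 1)

((0, 0), (0, 1))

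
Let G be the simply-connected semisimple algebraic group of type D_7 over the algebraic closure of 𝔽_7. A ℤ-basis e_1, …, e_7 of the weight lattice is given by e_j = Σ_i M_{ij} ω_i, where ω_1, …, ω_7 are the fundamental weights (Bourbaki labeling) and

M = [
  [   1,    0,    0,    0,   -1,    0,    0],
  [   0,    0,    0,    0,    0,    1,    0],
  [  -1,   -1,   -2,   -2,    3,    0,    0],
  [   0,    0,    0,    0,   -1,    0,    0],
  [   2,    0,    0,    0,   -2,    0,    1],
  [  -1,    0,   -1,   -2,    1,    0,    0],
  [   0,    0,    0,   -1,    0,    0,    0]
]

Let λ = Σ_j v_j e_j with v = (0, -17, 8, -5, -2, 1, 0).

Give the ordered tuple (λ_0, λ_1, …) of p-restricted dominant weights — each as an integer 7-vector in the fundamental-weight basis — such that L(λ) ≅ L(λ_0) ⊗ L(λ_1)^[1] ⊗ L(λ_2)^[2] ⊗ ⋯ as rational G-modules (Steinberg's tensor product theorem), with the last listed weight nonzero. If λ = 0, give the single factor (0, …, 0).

((2, 1, 5, 2, 4, 0, 5),)

Compute c_i = Σ_j M_{ij} v_j with v = (0, -17, 8, -5, -2, 1, 0):
  c_1 = 1*0 + 0*-17 + 0*8 + 0*-5 + -1*-2 + 0*1 + 0*0 = 2
  c_2 = 0*0 + 0*-17 + 0*8 + 0*-5 + 0*-2 + 1*1 + 0*0 = 1
  c_3 = -1*0 + -1*-17 + -2*8 + -2*-5 + 3*-2 + 0*1 + 0*0 = 5
  c_4 = 0*0 + 0*-17 + 0*8 + 0*-5 + -1*-2 + 0*1 + 0*0 = 2
  c_5 = 2*0 + 0*-17 + 0*8 + 0*-5 + -2*-2 + 0*1 + 1*0 = 4
  c_6 = -1*0 + 0*-17 + -1*8 + -2*-5 + 1*-2 + 0*1 + 0*0 = 0
  c_7 = 0*0 + 0*-17 + 0*8 + -1*-5 + 0*-2 + 0*1 + 0*0 = 5
Expand coordinatewise in base 7:
  c_1 = 2 = 2·7^0
  c_2 = 1 = 1·7^0
  c_3 = 5 = 5·7^0
  c_4 = 2 = 2·7^0
  c_5 = 4 = 4·7^0
  c_6 = 0
  c_7 = 5 = 5·7^0
Factor λ_0 = (2, 1, 5, 2, 4, 0, 5)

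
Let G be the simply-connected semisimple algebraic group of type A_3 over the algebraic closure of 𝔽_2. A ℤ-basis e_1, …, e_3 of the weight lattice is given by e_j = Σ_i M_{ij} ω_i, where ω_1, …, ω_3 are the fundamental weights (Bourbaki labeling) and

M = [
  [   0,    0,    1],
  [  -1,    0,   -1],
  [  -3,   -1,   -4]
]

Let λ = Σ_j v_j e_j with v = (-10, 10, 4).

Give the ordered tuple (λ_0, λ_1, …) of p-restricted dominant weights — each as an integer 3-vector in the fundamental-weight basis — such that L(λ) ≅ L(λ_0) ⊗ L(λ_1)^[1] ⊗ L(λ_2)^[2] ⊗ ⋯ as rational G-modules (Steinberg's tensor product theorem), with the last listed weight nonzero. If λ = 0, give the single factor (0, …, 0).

((0, 0, 0), (0, 1, 0), (1, 1, 1))

Converting to the ω-basis (c_i = row i of M dotted with v = (-10, 10, 4)):
  c_1 = 0*-10 + 0*10 + 1*4 = 4
  c_2 = -1*-10 + 0*10 + -1*4 = 6
  c_3 = -3*-10 + -1*10 + -4*4 = 4
Base-2 expansion of each c_i:
  c_1 = 4 = 0·2^0 + 0·2^1 + 1·2^2
  c_2 = 6 = 0·2^0 + 1·2^1 + 1·2^2
  c_3 = 4 = 0·2^0 + 0·2^1 + 1·2^2
p-restricted factor λ_0 = (0, 0, 0)
p-restricted factor λ_1 = (0, 1, 0)
p-restricted factor λ_2 = (1, 1, 1)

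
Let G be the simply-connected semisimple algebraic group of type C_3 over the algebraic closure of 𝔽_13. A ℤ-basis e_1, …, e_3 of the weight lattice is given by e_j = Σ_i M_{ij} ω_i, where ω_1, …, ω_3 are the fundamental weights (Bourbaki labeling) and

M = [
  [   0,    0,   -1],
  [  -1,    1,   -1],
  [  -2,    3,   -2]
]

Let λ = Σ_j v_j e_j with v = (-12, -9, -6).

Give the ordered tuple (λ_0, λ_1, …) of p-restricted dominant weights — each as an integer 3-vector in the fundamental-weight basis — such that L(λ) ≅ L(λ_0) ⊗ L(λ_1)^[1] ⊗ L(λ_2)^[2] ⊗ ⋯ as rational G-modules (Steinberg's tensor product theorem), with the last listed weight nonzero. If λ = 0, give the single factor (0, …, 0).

In the fundamental-weight basis, λ has coordinates c = M·v (v = (-12, -9, -6)):
  c_1 = (0)·(-12) + (0)·(-9) + (-1)·(-6) = 6
  c_2 = (-1)·(-12) + (1)·(-9) + (-1)·(-6) = 9
  c_3 = (-2)·(-12) + (3)·(-9) + (-2)·(-6) = 9
Writing each c_i in base p = 13:
  c_1 = 6 = 6·13^0
  c_2 = 9 = 9·13^0
  c_3 = 9 = 9·13^0
Factor λ_0 = (6, 9, 9)

((6, 9, 9),)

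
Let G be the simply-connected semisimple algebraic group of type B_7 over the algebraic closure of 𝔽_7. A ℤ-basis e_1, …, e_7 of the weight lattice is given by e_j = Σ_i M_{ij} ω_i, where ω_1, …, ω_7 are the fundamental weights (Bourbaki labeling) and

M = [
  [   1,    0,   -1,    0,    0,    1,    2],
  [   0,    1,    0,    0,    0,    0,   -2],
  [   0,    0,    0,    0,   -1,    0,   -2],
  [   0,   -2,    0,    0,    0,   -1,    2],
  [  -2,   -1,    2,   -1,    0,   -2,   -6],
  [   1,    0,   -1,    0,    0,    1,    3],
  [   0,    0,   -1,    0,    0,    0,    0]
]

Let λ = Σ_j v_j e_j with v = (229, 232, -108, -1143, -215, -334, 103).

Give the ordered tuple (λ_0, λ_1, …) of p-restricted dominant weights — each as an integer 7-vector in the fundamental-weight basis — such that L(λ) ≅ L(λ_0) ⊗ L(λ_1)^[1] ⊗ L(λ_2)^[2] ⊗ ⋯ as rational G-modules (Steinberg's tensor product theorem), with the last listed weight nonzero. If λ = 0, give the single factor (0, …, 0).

((6, 5, 2, 6, 0, 4, 3), (1, 3, 1, 3, 6, 2, 1), (4, 0, 0, 1, 5, 6, 2))

Compute c_i = Σ_j M_{ij} v_j with v = (229, 232, -108, -1143, -215, -334, 103):
  c_1 = 1*229 + 0*232 + -1*-108 + 0*-1143 + 0*-215 + 1*-334 + 2*103 = 209
  c_2 = 0*229 + 1*232 + 0*-108 + 0*-1143 + 0*-215 + 0*-334 + -2*103 = 26
  c_3 = 0*229 + 0*232 + 0*-108 + 0*-1143 + -1*-215 + 0*-334 + -2*103 = 9
  c_4 = 0*229 + -2*232 + 0*-108 + 0*-1143 + 0*-215 + -1*-334 + 2*103 = 76
  c_5 = -2*229 + -1*232 + 2*-108 + -1*-1143 + 0*-215 + -2*-334 + -6*103 = 287
  c_6 = 1*229 + 0*232 + -1*-108 + 0*-1143 + 0*-215 + 1*-334 + 3*103 = 312
  c_7 = 0*229 + 0*232 + -1*-108 + 0*-1143 + 0*-215 + 0*-334 + 0*103 = 108
Expand coordinatewise in base 7:
  c_1 = 209 = 6·7^0 + 1·7^1 + 4·7^2
  c_2 = 26 = 5·7^0 + 3·7^1
  c_3 = 9 = 2·7^0 + 1·7^1
  c_4 = 76 = 6·7^0 + 3·7^1 + 1·7^2
  c_5 = 287 = 0·7^0 + 6·7^1 + 5·7^2
  c_6 = 312 = 4·7^0 + 2·7^1 + 6·7^2
  c_7 = 108 = 3·7^0 + 1·7^1 + 2·7^2
λ_0 = (6, 5, 2, 6, 0, 4, 3)
λ_1 = (1, 3, 1, 3, 6, 2, 1)
λ_2 = (4, 0, 0, 1, 5, 6, 2)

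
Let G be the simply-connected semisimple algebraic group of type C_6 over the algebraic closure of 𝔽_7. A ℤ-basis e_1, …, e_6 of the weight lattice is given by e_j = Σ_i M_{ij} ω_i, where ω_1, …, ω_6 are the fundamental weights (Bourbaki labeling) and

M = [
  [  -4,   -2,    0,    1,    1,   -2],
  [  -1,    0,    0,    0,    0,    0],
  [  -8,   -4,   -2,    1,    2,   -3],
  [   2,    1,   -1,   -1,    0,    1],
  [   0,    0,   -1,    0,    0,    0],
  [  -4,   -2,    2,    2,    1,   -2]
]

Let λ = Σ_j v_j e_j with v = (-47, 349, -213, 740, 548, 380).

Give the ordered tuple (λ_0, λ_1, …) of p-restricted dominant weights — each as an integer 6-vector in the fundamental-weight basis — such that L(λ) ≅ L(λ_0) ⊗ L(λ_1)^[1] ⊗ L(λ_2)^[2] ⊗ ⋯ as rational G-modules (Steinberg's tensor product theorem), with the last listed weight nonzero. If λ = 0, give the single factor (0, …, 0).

Compute c_i = Σ_j M_{ij} v_j with v = (-47, 349, -213, 740, 548, 380):
  c_1 = -4*-47 + -2*349 + 0*-213 + 1*740 + 1*548 + -2*380 = 18
  c_2 = -1*-47 + 0*349 + 0*-213 + 0*740 + 0*548 + 0*380 = 47
  c_3 = -8*-47 + -4*349 + -2*-213 + 1*740 + 2*548 + -3*380 = 102
  c_4 = 2*-47 + 1*349 + -1*-213 + -1*740 + 0*548 + 1*380 = 108
  c_5 = 0*-47 + 0*349 + -1*-213 + 0*740 + 0*548 + 0*380 = 213
  c_6 = -4*-47 + -2*349 + 2*-213 + 2*740 + 1*548 + -2*380 = 332
p = 7; digits c_i = Σ_j d_{ij}·7^j, 0 ≤ d_{ij} < 7:
  c_1 = 18 = 4·7^0 + 2·7^1
  c_2 = 47 = 5·7^0 + 6·7^1
  c_3 = 102 = 4·7^0 + 0·7^1 + 2·7^2
  c_4 = 108 = 3·7^0 + 1·7^1 + 2·7^2
  c_5 = 213 = 3·7^0 + 2·7^1 + 4·7^2
  c_6 = 332 = 3·7^0 + 5·7^1 + 6·7^2
λ_0 = (4, 5, 4, 3, 3, 3)
λ_1 = (2, 6, 0, 1, 2, 5)
λ_2 = (0, 0, 2, 2, 4, 6)

((4, 5, 4, 3, 3, 3), (2, 6, 0, 1, 2, 5), (0, 0, 2, 2, 4, 6))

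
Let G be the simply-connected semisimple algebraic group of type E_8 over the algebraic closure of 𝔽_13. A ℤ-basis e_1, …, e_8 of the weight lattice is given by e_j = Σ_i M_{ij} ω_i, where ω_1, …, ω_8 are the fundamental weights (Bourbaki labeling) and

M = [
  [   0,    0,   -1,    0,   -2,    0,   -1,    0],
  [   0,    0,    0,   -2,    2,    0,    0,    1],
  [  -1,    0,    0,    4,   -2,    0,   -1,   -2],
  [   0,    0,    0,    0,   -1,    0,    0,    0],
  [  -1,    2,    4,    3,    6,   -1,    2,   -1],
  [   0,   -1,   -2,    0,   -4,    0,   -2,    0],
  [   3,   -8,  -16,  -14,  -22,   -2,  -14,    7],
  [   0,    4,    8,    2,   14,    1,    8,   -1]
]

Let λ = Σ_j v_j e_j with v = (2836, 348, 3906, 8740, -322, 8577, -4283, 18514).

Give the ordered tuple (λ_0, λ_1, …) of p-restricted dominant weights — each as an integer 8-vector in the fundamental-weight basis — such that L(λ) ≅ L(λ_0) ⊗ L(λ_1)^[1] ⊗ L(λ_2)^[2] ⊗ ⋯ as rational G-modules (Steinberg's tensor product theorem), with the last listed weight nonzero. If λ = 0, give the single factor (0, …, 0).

ω-coordinates c = M·v, v = (2836, 348, 3906, 8740, -322, 8577, -4283, 18514):
  c_1 = (0)·(2836) + (0)·(348) + (-1)·(3906) + (0)·(8740) + (-2)·(-322) + (0)·(8577) + (-1)·(-4283) + (0)·(18514) = 1021
  c_2 = (0)·(2836) + (0)·(348) + (0)·(3906) + (-2)·(8740) + (2)·(-322) + (0)·(8577) + (0)·(-4283) + (1)·(18514) = 390
  c_3 = (-1)·(2836) + (0)·(348) + (0)·(3906) + (4)·(8740) + (-2)·(-322) + (0)·(8577) + (-1)·(-4283) + (-2)·(18514) = 23
  c_4 = (0)·(2836) + (0)·(348) + (0)·(3906) + (0)·(8740) + (-1)·(-322) + (0)·(8577) + (0)·(-4283) + (0)·(18514) = 322
  c_5 = (-1)·(2836) + (2)·(348) + (4)·(3906) + (3)·(8740) + (6)·(-322) + (-1)·(8577) + (2)·(-4283) + (-1)·(18514) = 2115
  c_6 = (0)·(2836) + (-1)·(348) + (-2)·(3906) + (0)·(8740) + (-4)·(-322) + (0)·(8577) + (-2)·(-4283) + (0)·(18514) = 1694
  c_7 = (3)·(2836) + (-8)·(348) + (-16)·(3906) + (-14)·(8740) + (-22)·(-322) + (-2)·(8577) + (-14)·(-4283) + (7)·(18514) = 358
  c_8 = (0)·(2836) + (4)·(348) + (8)·(3906) + (2)·(8740) + (14)·(-322) + (1)·(8577) + (8)·(-4283) + (-1)·(18514) = 1411
Expand coordinatewise in base 13:
  c_1 = 1021 = 7·13^0 + 0·13^1 + 6·13^2
  c_2 = 390 = 0·13^0 + 4·13^1 + 2·13^2
  c_3 = 23 = 10·13^0 + 1·13^1
  c_4 = 322 = 10·13^0 + 11·13^1 + 1·13^2
  c_5 = 2115 = 9·13^0 + 6·13^1 + 12·13^2
  c_6 = 1694 = 4·13^0 + 0·13^1 + 10·13^2
  c_7 = 358 = 7·13^0 + 1·13^1 + 2·13^2
  c_8 = 1411 = 7·13^0 + 4·13^1 + 8·13^2
Factor λ_0 = (7, 0, 10, 10, 9, 4, 7, 7)
Factor λ_1 = (0, 4, 1, 11, 6, 0, 1, 4)
Factor λ_2 = (6, 2, 0, 1, 12, 10, 2, 8)

((7, 0, 10, 10, 9, 4, 7, 7), (0, 4, 1, 11, 6, 0, 1, 4), (6, 2, 0, 1, 12, 10, 2, 8))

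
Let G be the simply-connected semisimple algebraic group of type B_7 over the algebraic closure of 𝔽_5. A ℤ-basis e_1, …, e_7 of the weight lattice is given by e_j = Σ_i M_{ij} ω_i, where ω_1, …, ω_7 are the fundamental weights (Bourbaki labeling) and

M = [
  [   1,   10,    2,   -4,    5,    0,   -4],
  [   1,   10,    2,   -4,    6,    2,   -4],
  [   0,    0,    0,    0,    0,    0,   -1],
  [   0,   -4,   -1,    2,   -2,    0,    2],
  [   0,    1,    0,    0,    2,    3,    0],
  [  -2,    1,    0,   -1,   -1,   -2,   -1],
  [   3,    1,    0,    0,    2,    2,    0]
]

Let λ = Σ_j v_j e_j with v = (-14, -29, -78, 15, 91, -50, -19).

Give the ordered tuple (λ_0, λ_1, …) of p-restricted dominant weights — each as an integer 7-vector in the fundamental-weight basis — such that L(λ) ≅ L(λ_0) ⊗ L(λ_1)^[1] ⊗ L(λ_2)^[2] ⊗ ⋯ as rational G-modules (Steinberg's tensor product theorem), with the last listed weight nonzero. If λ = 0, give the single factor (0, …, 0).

Change of basis e → ω: c = M·v where v = (-14, -29, -78, 15, 91, -50, -19):
  c_1 = (1)·(-14) + (10)·(-29) + (2)·(-78) + (-4)·(15) + 5·91 + (0)·(-50) + (-4)·(-19) = 11
  c_2 = (1)·(-14) + (10)·(-29) + (2)·(-78) + (-4)·(15) + 6·91 + (2)·(-50) + (-4)·(-19) = 2
  c_3 = (0)·(-14) + (0)·(-29) + (0)·(-78) + 0·15 + 0·91 + (0)·(-50) + (-1)·(-19) = 19
  c_4 = (0)·(-14) + (-4)·(-29) + (-1)·(-78) + 2·15 + (-2)·(91) + (0)·(-50) + (2)·(-19) = 4
  c_5 = (0)·(-14) + (1)·(-29) + (0)·(-78) + 0·15 + 2·91 + (3)·(-50) + (0)·(-19) = 3
  c_6 = (-2)·(-14) + (1)·(-29) + (0)·(-78) + (-1)·(15) + (-1)·(91) + (-2)·(-50) + (-1)·(-19) = 12
  c_7 = (3)·(-14) + (1)·(-29) + (0)·(-78) + 0·15 + 2·91 + (2)·(-50) + (0)·(-19) = 11
p = 5; digits c_i = Σ_j d_{ij}·5^j, 0 ≤ d_{ij} < 5:
  c_1 = 11 = 1·5^0 + 2·5^1
  c_2 = 2 = 2·5^0
  c_3 = 19 = 4·5^0 + 3·5^1
  c_4 = 4 = 4·5^0
  c_5 = 3 = 3·5^0
  c_6 = 12 = 2·5^0 + 2·5^1
  c_7 = 11 = 1·5^0 + 2·5^1
Factor λ_0 = (1, 2, 4, 4, 3, 2, 1)
Factor λ_1 = (2, 0, 3, 0, 0, 2, 2)

((1, 2, 4, 4, 3, 2, 1), (2, 0, 3, 0, 0, 2, 2))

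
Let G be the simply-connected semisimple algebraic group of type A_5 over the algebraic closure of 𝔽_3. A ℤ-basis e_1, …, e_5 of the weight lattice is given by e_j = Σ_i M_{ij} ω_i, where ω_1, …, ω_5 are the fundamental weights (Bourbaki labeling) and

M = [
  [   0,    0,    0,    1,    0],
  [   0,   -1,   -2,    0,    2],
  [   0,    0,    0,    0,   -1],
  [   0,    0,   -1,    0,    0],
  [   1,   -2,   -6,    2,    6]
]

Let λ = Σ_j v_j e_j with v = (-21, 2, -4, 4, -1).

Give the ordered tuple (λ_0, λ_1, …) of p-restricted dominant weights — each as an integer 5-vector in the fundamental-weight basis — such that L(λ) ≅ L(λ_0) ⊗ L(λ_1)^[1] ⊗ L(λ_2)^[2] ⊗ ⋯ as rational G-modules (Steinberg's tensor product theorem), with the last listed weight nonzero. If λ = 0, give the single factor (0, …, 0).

((1, 1, 1, 1, 1), (1, 1, 0, 1, 0))

ω-coordinates c = M·v, v = (-21, 2, -4, 4, -1):
  c_1 = (0)·(-21) + 0·2 + (0)·(-4) + 1·4 + (0)·(-1) = 4
  c_2 = (0)·(-21) + (-1)·(2) + (-2)·(-4) + 0·4 + (2)·(-1) = 4
  c_3 = (0)·(-21) + 0·2 + (0)·(-4) + 0·4 + (-1)·(-1) = 1
  c_4 = (0)·(-21) + 0·2 + (-1)·(-4) + 0·4 + (0)·(-1) = 4
  c_5 = (1)·(-21) + (-2)·(2) + (-6)·(-4) + 2·4 + (6)·(-1) = 1
p = 3; digits c_i = Σ_j d_{ij}·3^j, 0 ≤ d_{ij} < 3:
  c_1 = 4 = 1·3^0 + 1·3^1
  c_2 = 4 = 1·3^0 + 1·3^1
  c_3 = 1 = 1·3^0
  c_4 = 4 = 1·3^0 + 1·3^1
  c_5 = 1 = 1·3^0
λ_0 = (1, 1, 1, 1, 1)
λ_1 = (1, 1, 0, 1, 0)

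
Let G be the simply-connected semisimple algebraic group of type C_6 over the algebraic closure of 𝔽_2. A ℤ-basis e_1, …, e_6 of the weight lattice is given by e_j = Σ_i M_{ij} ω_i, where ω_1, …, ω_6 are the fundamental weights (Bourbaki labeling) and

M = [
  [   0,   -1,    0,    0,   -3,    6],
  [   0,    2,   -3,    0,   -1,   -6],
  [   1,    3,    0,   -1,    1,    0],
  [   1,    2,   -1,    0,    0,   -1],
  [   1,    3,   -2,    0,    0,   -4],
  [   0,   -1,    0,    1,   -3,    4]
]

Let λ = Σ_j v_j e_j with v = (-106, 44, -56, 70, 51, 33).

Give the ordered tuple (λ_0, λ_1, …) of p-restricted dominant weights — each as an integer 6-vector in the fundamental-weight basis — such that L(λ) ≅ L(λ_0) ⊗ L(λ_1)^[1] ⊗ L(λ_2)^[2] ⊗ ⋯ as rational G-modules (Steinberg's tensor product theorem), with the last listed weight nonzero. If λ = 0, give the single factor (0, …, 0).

((1, 1, 1, 1, 0, 1), (0, 1, 1, 0, 1, 0), (0, 1, 1, 1, 1, 1))

Compute c_i = Σ_j M_{ij} v_j with v = (-106, 44, -56, 70, 51, 33):
  c_1 = (0)·(-106) + (-1)·(44) + (0)·(-56) + 0·70 + (-3)·(51) + 6·33 = 1
  c_2 = (0)·(-106) + 2·44 + (-3)·(-56) + 0·70 + (-1)·(51) + (-6)·(33) = 7
  c_3 = (1)·(-106) + 3·44 + (0)·(-56) + (-1)·(70) + 1·51 + 0·33 = 7
  c_4 = (1)·(-106) + 2·44 + (-1)·(-56) + 0·70 + 0·51 + (-1)·(33) = 5
  c_5 = (1)·(-106) + 3·44 + (-2)·(-56) + 0·70 + 0·51 + (-4)·(33) = 6
  c_6 = (0)·(-106) + (-1)·(44) + (0)·(-56) + 1·70 + (-3)·(51) + 4·33 = 5
Base-2 expansion of each c_i:
  c_1 = 1 = 1·2^0
  c_2 = 7 = 1·2^0 + 1·2^1 + 1·2^2
  c_3 = 7 = 1·2^0 + 1·2^1 + 1·2^2
  c_4 = 5 = 1·2^0 + 0·2^1 + 1·2^2
  c_5 = 6 = 0·2^0 + 1·2^1 + 1·2^2
  c_6 = 5 = 1·2^0 + 0·2^1 + 1·2^2
p-restricted factor λ_0 = (1, 1, 1, 1, 0, 1)
p-restricted factor λ_1 = (0, 1, 1, 0, 1, 0)
p-restricted factor λ_2 = (0, 1, 1, 1, 1, 1)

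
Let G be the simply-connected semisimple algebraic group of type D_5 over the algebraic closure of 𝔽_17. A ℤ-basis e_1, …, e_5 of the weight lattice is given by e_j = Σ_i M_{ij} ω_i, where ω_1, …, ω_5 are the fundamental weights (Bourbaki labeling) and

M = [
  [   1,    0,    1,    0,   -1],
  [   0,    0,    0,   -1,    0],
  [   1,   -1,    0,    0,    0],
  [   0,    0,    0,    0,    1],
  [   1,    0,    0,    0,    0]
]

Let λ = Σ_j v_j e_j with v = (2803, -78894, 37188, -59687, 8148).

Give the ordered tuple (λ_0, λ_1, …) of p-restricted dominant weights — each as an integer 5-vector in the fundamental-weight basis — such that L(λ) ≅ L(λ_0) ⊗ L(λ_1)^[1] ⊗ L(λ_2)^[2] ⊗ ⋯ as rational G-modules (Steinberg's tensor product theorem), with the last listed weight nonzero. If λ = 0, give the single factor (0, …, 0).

ω-coordinates c = M·v, v = (2803, -78894, 37188, -59687, 8148):
  c_1 = (1)·(2803) + (0)·(-78894) + (1)·(37188) + (0)·(-59687) + (-1)·(8148) = 31843
  c_2 = (0)·(2803) + (0)·(-78894) + (0)·(37188) + (-1)·(-59687) + (0)·(8148) = 59687
  c_3 = (1)·(2803) + (-1)·(-78894) + (0)·(37188) + (0)·(-59687) + (0)·(8148) = 81697
  c_4 = (0)·(2803) + (0)·(-78894) + (0)·(37188) + (0)·(-59687) + (1)·(8148) = 8148
  c_5 = (1)·(2803) + (0)·(-78894) + (0)·(37188) + (0)·(-59687) + (0)·(8148) = 2803
Writing each c_i in base p = 17:
  c_1 = 31843 = 2·17^0 + 3·17^1 + 8·17^2 + 6·17^3
  c_2 = 59687 = 0·17^0 + 9·17^1 + 2·17^2 + 12·17^3
  c_3 = 81697 = 12·17^0 + 11·17^1 + 10·17^2 + 16·17^3
  c_4 = 8148 = 5·17^0 + 3·17^1 + 11·17^2 + 1·17^3
  c_5 = 2803 = 15·17^0 + 11·17^1 + 9·17^2
p-restricted factor λ_0 = (2, 0, 12, 5, 15)
p-restricted factor λ_1 = (3, 9, 11, 3, 11)
p-restricted factor λ_2 = (8, 2, 10, 11, 9)
p-restricted factor λ_3 = (6, 12, 16, 1, 0)

((2, 0, 12, 5, 15), (3, 9, 11, 3, 11), (8, 2, 10, 11, 9), (6, 12, 16, 1, 0))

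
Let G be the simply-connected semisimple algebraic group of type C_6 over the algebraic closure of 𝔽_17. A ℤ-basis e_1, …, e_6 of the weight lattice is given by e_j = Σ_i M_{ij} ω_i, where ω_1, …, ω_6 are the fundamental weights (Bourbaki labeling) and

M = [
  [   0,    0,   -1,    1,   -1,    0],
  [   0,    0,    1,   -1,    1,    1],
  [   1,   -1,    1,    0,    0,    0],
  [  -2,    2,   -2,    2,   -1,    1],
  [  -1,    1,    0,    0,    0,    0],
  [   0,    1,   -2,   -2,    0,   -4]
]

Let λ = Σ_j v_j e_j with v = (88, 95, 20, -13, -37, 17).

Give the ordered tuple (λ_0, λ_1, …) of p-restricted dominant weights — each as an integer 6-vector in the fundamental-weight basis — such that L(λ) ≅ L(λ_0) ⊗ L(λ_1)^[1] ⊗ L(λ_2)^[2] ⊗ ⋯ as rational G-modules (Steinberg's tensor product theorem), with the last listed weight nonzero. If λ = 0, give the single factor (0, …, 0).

Compute c_i = Σ_j M_{ij} v_j with v = (88, 95, 20, -13, -37, 17):
  c_1 = 0·88 + 0·95 + (-1)·(20) + (1)·(-13) + (-1)·(-37) + 0·17 = 4
  c_2 = 0·88 + 0·95 + 1·20 + (-1)·(-13) + (1)·(-37) + 1·17 = 13
  c_3 = 1·88 + (-1)·(95) + 1·20 + (0)·(-13) + (0)·(-37) + 0·17 = 13
  c_4 = (-2)·(88) + 2·95 + (-2)·(20) + (2)·(-13) + (-1)·(-37) + 1·17 = 2
  c_5 = (-1)·(88) + 1·95 + 0·20 + (0)·(-13) + (0)·(-37) + 0·17 = 7
  c_6 = 0·88 + 1·95 + (-2)·(20) + (-2)·(-13) + (0)·(-37) + (-4)·(17) = 13
p = 17; digits c_i = Σ_j d_{ij}·17^j, 0 ≤ d_{ij} < 17:
  c_1 = 4 = 4·17^0
  c_2 = 13 = 13·17^0
  c_3 = 13 = 13·17^0
  c_4 = 2 = 2·17^0
  c_5 = 7 = 7·17^0
  c_6 = 13 = 13·17^0
p-restricted factor λ_0 = (4, 13, 13, 2, 7, 13)

((4, 13, 13, 2, 7, 13),)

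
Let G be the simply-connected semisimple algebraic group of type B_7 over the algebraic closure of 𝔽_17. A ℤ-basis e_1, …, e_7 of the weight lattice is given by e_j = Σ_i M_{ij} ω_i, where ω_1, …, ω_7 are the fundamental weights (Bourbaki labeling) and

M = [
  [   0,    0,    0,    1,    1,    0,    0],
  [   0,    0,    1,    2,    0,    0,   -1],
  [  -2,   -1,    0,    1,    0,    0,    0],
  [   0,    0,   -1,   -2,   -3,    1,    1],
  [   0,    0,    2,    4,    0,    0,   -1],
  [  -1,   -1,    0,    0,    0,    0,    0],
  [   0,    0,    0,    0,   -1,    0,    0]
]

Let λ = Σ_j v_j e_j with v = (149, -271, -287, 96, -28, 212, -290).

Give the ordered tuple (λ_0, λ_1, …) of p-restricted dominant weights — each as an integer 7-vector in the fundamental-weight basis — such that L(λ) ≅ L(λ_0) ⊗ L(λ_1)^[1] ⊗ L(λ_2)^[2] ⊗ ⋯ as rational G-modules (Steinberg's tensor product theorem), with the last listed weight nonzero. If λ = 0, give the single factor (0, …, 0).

((0, 8, 1, 16, 15, 3, 11), (4, 11, 4, 5, 5, 7, 1))

ω-coordinates c = M·v, v = (149, -271, -287, 96, -28, 212, -290):
  c_1 = 0·149 + (0)·(-271) + (0)·(-287) + 1·96 + (1)·(-28) + 0·212 + (0)·(-290) = 68
  c_2 = 0·149 + (0)·(-271) + (1)·(-287) + 2·96 + (0)·(-28) + 0·212 + (-1)·(-290) = 195
  c_3 = (-2)·(149) + (-1)·(-271) + (0)·(-287) + 1·96 + (0)·(-28) + 0·212 + (0)·(-290) = 69
  c_4 = 0·149 + (0)·(-271) + (-1)·(-287) + (-2)·(96) + (-3)·(-28) + 1·212 + (1)·(-290) = 101
  c_5 = 0·149 + (0)·(-271) + (2)·(-287) + 4·96 + (0)·(-28) + 0·212 + (-1)·(-290) = 100
  c_6 = (-1)·(149) + (-1)·(-271) + (0)·(-287) + 0·96 + (0)·(-28) + 0·212 + (0)·(-290) = 122
  c_7 = 0·149 + (0)·(-271) + (0)·(-287) + 0·96 + (-1)·(-28) + 0·212 + (0)·(-290) = 28
Writing each c_i in base p = 17:
  c_1 = 68 = 0·17^0 + 4·17^1
  c_2 = 195 = 8·17^0 + 11·17^1
  c_3 = 69 = 1·17^0 + 4·17^1
  c_4 = 101 = 16·17^0 + 5·17^1
  c_5 = 100 = 15·17^0 + 5·17^1
  c_6 = 122 = 3·17^0 + 7·17^1
  c_7 = 28 = 11·17^0 + 1·17^1
Factor λ_0 = (0, 8, 1, 16, 15, 3, 11)
Factor λ_1 = (4, 11, 4, 5, 5, 7, 1)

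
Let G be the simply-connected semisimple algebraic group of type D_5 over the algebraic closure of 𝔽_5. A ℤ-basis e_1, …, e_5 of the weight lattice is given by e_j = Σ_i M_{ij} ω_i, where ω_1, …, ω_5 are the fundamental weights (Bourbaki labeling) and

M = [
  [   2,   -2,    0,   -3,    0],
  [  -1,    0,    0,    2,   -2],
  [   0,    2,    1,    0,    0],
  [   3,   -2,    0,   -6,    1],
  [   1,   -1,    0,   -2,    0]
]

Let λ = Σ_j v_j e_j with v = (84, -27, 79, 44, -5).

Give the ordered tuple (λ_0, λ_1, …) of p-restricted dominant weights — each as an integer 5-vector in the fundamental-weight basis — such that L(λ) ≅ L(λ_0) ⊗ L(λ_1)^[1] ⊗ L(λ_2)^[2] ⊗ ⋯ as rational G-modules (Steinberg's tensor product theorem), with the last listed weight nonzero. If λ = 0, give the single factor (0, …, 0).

Compute c_i = Σ_j M_{ij} v_j with v = (84, -27, 79, 44, -5):
  c_1 = (2)·(84) + (-2)·(-27) + (0)·(79) + (-3)·(44) + (0)·(-5) = 90
  c_2 = (-1)·(84) + (0)·(-27) + (0)·(79) + (2)·(44) + (-2)·(-5) = 14
  c_3 = (0)·(84) + (2)·(-27) + (1)·(79) + (0)·(44) + (0)·(-5) = 25
  c_4 = (3)·(84) + (-2)·(-27) + (0)·(79) + (-6)·(44) + (1)·(-5) = 37
  c_5 = (1)·(84) + (-1)·(-27) + (0)·(79) + (-2)·(44) + (0)·(-5) = 23
Expand coordinatewise in base 5:
  c_1 = 90 = 0·5^0 + 3·5^1 + 3·5^2
  c_2 = 14 = 4·5^0 + 2·5^1
  c_3 = 25 = 0·5^0 + 0·5^1 + 1·5^2
  c_4 = 37 = 2·5^0 + 2·5^1 + 1·5^2
  c_5 = 23 = 3·5^0 + 4·5^1
p-restricted factor λ_0 = (0, 4, 0, 2, 3)
p-restricted factor λ_1 = (3, 2, 0, 2, 4)
p-restricted factor λ_2 = (3, 0, 1, 1, 0)

((0, 4, 0, 2, 3), (3, 2, 0, 2, 4), (3, 0, 1, 1, 0))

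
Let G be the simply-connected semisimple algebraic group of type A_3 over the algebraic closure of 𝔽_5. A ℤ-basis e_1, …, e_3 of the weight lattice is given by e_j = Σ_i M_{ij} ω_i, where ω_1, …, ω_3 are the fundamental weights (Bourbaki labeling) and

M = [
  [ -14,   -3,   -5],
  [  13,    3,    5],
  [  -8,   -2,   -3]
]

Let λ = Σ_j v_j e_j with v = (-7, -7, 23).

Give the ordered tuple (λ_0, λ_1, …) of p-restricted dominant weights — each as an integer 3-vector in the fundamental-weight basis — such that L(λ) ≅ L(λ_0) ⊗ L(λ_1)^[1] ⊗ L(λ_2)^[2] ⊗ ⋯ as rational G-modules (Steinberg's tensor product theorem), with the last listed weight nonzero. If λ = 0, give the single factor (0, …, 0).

((4, 3, 1),)

Change of basis e → ω: c = M·v where v = (-7, -7, 23):
  c_1 = (-14)·(-7) + (-3)·(-7) + (-5)·(23) = 4
  c_2 = (13)·(-7) + (3)·(-7) + (5)·(23) = 3
  c_3 = (-8)·(-7) + (-2)·(-7) + (-3)·(23) = 1
Expand coordinatewise in base 5:
  c_1 = 4 = 4·5^0
  c_2 = 3 = 3·5^0
  c_3 = 1 = 1·5^0
λ_0 = (4, 3, 1)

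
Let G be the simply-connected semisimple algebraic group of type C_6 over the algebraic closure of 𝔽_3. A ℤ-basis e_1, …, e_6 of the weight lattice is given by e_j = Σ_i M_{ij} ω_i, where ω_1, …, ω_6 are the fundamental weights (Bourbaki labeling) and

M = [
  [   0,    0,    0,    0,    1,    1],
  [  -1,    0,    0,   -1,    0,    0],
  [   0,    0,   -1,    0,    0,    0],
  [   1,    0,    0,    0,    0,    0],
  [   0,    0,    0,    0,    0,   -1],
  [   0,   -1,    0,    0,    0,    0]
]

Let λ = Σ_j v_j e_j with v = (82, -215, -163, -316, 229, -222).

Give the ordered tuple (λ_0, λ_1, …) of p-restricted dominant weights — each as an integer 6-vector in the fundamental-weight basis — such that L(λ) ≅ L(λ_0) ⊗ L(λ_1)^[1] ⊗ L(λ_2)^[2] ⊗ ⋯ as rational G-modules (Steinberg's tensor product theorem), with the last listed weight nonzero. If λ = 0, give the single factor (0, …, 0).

ω-coordinates c = M·v, v = (82, -215, -163, -316, 229, -222):
  c_1 = (0)·(82) + (0)·(-215) + (0)·(-163) + (0)·(-316) + (1)·(229) + (1)·(-222) = 7
  c_2 = (-1)·(82) + (0)·(-215) + (0)·(-163) + (-1)·(-316) + (0)·(229) + (0)·(-222) = 234
  c_3 = (0)·(82) + (0)·(-215) + (-1)·(-163) + (0)·(-316) + (0)·(229) + (0)·(-222) = 163
  c_4 = (1)·(82) + (0)·(-215) + (0)·(-163) + (0)·(-316) + (0)·(229) + (0)·(-222) = 82
  c_5 = (0)·(82) + (0)·(-215) + (0)·(-163) + (0)·(-316) + (0)·(229) + (-1)·(-222) = 222
  c_6 = (0)·(82) + (-1)·(-215) + (0)·(-163) + (0)·(-316) + (0)·(229) + (0)·(-222) = 215
Expand coordinatewise in base 3:
  c_1 = 7 = 1·3^0 + 2·3^1
  c_2 = 234 = 0·3^0 + 0·3^1 + 2·3^2 + 2·3^3 + 2·3^4
  c_3 = 163 = 1·3^0 + 0·3^1 + 0·3^2 + 0·3^3 + 2·3^4
  c_4 = 82 = 1·3^0 + 0·3^1 + 0·3^2 + 0·3^3 + 1·3^4
  c_5 = 222 = 0·3^0 + 2·3^1 + 0·3^2 + 2·3^3 + 2·3^4
  c_6 = 215 = 2·3^0 + 2·3^1 + 2·3^2 + 1·3^3 + 2·3^4
λ_0 = (1, 0, 1, 1, 0, 2)
λ_1 = (2, 0, 0, 0, 2, 2)
λ_2 = (0, 2, 0, 0, 0, 2)
λ_3 = (0, 2, 0, 0, 2, 1)
λ_4 = (0, 2, 2, 1, 2, 2)

((1, 0, 1, 1, 0, 2), (2, 0, 0, 0, 2, 2), (0, 2, 0, 0, 0, 2), (0, 2, 0, 0, 2, 1), (0, 2, 2, 1, 2, 2))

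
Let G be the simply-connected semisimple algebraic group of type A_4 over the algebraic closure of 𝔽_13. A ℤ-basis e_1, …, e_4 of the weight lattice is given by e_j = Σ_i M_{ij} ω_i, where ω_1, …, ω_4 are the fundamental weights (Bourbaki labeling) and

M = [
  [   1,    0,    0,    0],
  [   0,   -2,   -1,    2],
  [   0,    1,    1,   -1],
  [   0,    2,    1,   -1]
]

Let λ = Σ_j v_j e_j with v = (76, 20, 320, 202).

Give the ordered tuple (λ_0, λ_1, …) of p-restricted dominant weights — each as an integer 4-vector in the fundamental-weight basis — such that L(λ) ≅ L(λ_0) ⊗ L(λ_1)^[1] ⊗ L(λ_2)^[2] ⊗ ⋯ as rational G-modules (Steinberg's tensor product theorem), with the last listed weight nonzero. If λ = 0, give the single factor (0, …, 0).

Change of basis e → ω: c = M·v where v = (76, 20, 320, 202):
  c_1 = (1)·(76) + (0)·(20) + (0)·(320) + (0)·(202) = 76
  c_2 = (0)·(76) + (-2)·(20) + (-1)·(320) + (2)·(202) = 44
  c_3 = (0)·(76) + (1)·(20) + (1)·(320) + (-1)·(202) = 138
  c_4 = (0)·(76) + (2)·(20) + (1)·(320) + (-1)·(202) = 158
Writing each c_i in base p = 13:
  c_1 = 76 = 11·13^0 + 5·13^1
  c_2 = 44 = 5·13^0 + 3·13^1
  c_3 = 138 = 8·13^0 + 10·13^1
  c_4 = 158 = 2·13^0 + 12·13^1
λ_0 = (11, 5, 8, 2)
λ_1 = (5, 3, 10, 12)

((11, 5, 8, 2), (5, 3, 10, 12))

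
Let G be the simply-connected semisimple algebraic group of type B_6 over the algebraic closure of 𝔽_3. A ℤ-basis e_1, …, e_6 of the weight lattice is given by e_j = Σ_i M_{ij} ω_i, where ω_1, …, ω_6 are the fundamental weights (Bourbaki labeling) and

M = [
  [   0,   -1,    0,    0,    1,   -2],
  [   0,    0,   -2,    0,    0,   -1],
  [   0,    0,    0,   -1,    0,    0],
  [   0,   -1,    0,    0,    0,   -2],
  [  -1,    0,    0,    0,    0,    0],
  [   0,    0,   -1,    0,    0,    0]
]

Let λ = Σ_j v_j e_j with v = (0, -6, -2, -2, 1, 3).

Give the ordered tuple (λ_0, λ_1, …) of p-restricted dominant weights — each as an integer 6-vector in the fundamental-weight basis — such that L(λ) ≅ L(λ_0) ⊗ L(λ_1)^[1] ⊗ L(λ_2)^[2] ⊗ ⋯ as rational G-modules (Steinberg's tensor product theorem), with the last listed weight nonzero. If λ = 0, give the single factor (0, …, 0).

((1, 1, 2, 0, 0, 2),)

ω-coordinates c = M·v, v = (0, -6, -2, -2, 1, 3):
  c_1 = 0·0 + (-1)·(-6) + (0)·(-2) + (0)·(-2) + 1·1 + (-2)·(3) = 1
  c_2 = 0·0 + (0)·(-6) + (-2)·(-2) + (0)·(-2) + 0·1 + (-1)·(3) = 1
  c_3 = 0·0 + (0)·(-6) + (0)·(-2) + (-1)·(-2) + 0·1 + 0·3 = 2
  c_4 = 0·0 + (-1)·(-6) + (0)·(-2) + (0)·(-2) + 0·1 + (-2)·(3) = 0
  c_5 = (-1)·(0) + (0)·(-6) + (0)·(-2) + (0)·(-2) + 0·1 + 0·3 = 0
  c_6 = 0·0 + (0)·(-6) + (-1)·(-2) + (0)·(-2) + 0·1 + 0·3 = 2
p = 3; digits c_i = Σ_j d_{ij}·3^j, 0 ≤ d_{ij} < 3:
  c_1 = 1 = 1·3^0
  c_2 = 1 = 1·3^0
  c_3 = 2 = 2·3^0
  c_4 = 0
  c_5 = 0
  c_6 = 2 = 2·3^0
p-restricted factor λ_0 = (1, 1, 2, 0, 0, 2)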